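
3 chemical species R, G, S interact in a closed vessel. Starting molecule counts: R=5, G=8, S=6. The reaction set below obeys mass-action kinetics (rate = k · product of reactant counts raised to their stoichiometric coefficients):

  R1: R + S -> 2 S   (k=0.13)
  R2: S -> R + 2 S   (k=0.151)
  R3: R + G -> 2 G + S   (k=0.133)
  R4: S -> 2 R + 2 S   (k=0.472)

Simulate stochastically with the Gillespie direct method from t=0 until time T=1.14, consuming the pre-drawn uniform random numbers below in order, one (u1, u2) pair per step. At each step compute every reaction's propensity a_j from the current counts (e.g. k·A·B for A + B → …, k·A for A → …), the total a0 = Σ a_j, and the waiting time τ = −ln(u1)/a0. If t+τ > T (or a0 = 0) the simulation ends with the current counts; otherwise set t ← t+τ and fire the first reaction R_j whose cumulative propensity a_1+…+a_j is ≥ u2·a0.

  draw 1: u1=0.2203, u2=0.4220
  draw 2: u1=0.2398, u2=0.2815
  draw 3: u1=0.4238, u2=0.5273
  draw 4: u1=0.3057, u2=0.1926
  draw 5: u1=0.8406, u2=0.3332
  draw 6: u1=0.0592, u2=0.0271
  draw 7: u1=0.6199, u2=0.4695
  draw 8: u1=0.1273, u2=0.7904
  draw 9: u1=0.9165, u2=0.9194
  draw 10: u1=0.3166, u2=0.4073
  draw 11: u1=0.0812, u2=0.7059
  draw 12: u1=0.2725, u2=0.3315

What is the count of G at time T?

G at T = 12

t=0.000: R=5 G=8 S=6
Draw 1: a1=3.900, a2=0.906, a3=5.320, a4=2.832, a0=12.958; τ=−ln(0.2203)/12.958=0.117 → t=0.117; u2·a0=0.4220·12.958=5.468; a1+a2=4.806 < 5.468 ≤ a1+…+a3=10.126 → R3 fires; R=4 G=9 S=7
Draw 2: a1=3.640, a2=1.057, a3=4.788, a4=3.304, a0=12.789; τ=−ln(0.2398)/12.789=0.112 → t=0.228; u2·a0=0.2815·12.789=3.600 ≤ a1=3.640 → R1 fires; R=3 G=9 S=8
Draw 3: a1=3.120, a2=1.208, a3=3.591, a4=3.776, a0=11.695; τ=−ln(0.4238)/11.695=0.073 → t=0.302; u2·a0=0.5273·11.695=6.167; a1+a2=4.328 < 6.167 ≤ a1+…+a3=7.919 → R3 fires; R=2 G=10 S=9
Draw 4: a1=2.340, a2=1.359, a3=2.660, a4=4.248, a0=10.607; τ=−ln(0.3057)/10.607=0.112 → t=0.414; u2·a0=0.1926·10.607=2.043 ≤ a1=2.340 → R1 fires; R=1 G=10 S=10
Draw 5: a1=1.300, a2=1.510, a3=1.330, a4=4.720, a0=8.860; τ=−ln(0.8406)/8.860=0.020 → t=0.433; u2·a0=0.3332·8.860=2.952; a1+a2=2.810 < 2.952 ≤ a1+…+a3=4.140 → R3 fires; R=0 G=11 S=11
Draw 6: a1=0.000, a2=1.661, a3=0.000, a4=5.192, a0=6.853; τ=−ln(0.0592)/6.853=0.412 → t=0.846; u2·a0=0.0271·6.853=0.186; a1=0.000 < 0.186 ≤ a1+a2=1.661 → R2 fires; R=1 G=11 S=12
Draw 7: a1=1.560, a2=1.812, a3=1.463, a4=5.664, a0=10.499; τ=−ln(0.6199)/10.499=0.046 → t=0.891; u2·a0=0.4695·10.499=4.929; a1+…+a3=4.835 < 4.929 ≤ a1+…+a4=10.499 → R4 fires; R=3 G=11 S=13
Draw 8: a1=5.070, a2=1.963, a3=4.389, a4=6.136, a0=17.558; τ=−ln(0.1273)/17.558=0.117 → t=1.009; u2·a0=0.7904·17.558=13.878; a1+…+a3=11.422 < 13.878 ≤ a1+…+a4=17.558 → R4 fires; R=5 G=11 S=14
Draw 9: a1=9.100, a2=2.114, a3=7.315, a4=6.608, a0=25.137; τ=−ln(0.9165)/25.137=0.003 → t=1.012; u2·a0=0.9194·25.137=23.111; a1+…+a3=18.529 < 23.111 ≤ a1+…+a4=25.137 → R4 fires; R=7 G=11 S=15
Draw 10: a1=13.650, a2=2.265, a3=10.241, a4=7.080, a0=33.236; τ=−ln(0.3166)/33.236=0.035 → t=1.047; u2·a0=0.4073·33.236=13.537 ≤ a1=13.650 → R1 fires; R=6 G=11 S=16
Draw 11: a1=12.480, a2=2.416, a3=8.778, a4=7.552, a0=31.226; τ=−ln(0.0812)/31.226=0.080 → t=1.127; u2·a0=0.7059·31.226=22.042; a1+a2=14.896 < 22.042 ≤ a1+…+a3=23.674 → R3 fires; R=5 G=12 S=17
Draw 12: a1=11.050, a2=2.567, a3=7.980, a4=8.024, a0=29.621; τ=−ln(0.2725)/29.621=0.044 → t=1.171 > T=1.14: stop.
Read off G at T=1.14: 12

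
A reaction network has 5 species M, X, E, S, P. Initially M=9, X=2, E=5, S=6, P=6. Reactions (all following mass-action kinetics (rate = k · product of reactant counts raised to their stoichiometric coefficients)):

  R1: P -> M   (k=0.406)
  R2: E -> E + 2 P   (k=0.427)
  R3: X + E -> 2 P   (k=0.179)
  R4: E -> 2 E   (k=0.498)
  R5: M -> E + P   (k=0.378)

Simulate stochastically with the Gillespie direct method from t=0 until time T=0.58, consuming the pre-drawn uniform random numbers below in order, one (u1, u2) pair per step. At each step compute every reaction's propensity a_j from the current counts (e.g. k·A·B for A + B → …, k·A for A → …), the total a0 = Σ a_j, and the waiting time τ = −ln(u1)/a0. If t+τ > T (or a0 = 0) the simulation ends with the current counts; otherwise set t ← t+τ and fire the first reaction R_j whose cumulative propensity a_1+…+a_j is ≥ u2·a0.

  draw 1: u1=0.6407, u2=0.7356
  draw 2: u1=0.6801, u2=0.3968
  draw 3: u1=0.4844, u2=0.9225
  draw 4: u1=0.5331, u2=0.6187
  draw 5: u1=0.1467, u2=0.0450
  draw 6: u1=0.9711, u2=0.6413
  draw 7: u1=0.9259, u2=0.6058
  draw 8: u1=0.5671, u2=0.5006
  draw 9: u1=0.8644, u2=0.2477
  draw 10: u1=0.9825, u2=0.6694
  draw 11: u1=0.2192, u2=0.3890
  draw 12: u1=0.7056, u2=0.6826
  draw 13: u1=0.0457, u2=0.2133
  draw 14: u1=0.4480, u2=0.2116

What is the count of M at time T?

t=0.000: M=9 X=2 E=5 S=6 P=6
Draw 1: a1=2.436, a2=2.135, a3=1.790, a4=2.490, a5=3.402, a0=12.253; τ=−ln(0.6407)/12.253=0.036 → t=0.036; u2·a0=0.7356·12.253=9.013; a1+…+a4=8.851 < 9.013 ≤ a1+…+a5=12.253 → R5 fires; M=8 X=2 E=6 S=6 P=7
Draw 2: a1=2.842, a2=2.562, a3=2.148, a4=2.988, a5=3.024, a0=13.564; τ=−ln(0.6801)/13.564=0.028 → t=0.065; u2·a0=0.3968·13.564=5.382; a1=2.842 < 5.382 ≤ a1+a2=5.404 → R2 fires; M=8 X=2 E=6 S=6 P=9
Draw 3: a1=3.654, a2=2.562, a3=2.148, a4=2.988, a5=3.024, a0=14.376; τ=−ln(0.4844)/14.376=0.050 → t=0.115; u2·a0=0.9225·14.376=13.262; a1+…+a4=11.352 < 13.262 ≤ a1+…+a5=14.376 → R5 fires; M=7 X=2 E=7 S=6 P=10
Draw 4: a1=4.060, a2=2.989, a3=2.506, a4=3.486, a5=2.646, a0=15.687; τ=−ln(0.5331)/15.687=0.040 → t=0.155; u2·a0=0.6187·15.687=9.706; a1+…+a3=9.555 < 9.706 ≤ a1+…+a4=13.041 → R4 fires; M=7 X=2 E=8 S=6 P=10
Draw 5: a1=4.060, a2=3.416, a3=2.864, a4=3.984, a5=2.646, a0=16.970; τ=−ln(0.1467)/16.970=0.113 → t=0.268; u2·a0=0.0450·16.970=0.764 ≤ a1=4.060 → R1 fires; M=8 X=2 E=8 S=6 P=9
Draw 6: a1=3.654, a2=3.416, a3=2.864, a4=3.984, a5=3.024, a0=16.942; τ=−ln(0.9711)/16.942=0.002 → t=0.270; u2·a0=0.6413·16.942=10.865; a1+…+a3=9.934 < 10.865 ≤ a1+…+a4=13.918 → R4 fires; M=8 X=2 E=9 S=6 P=9
Draw 7: a1=3.654, a2=3.843, a3=3.222, a4=4.482, a5=3.024, a0=18.225; τ=−ln(0.9259)/18.225=0.004 → t=0.274; u2·a0=0.6058·18.225=11.041; a1+…+a3=10.719 < 11.041 ≤ a1+…+a4=15.201 → R4 fires; M=8 X=2 E=10 S=6 P=9
Draw 8: a1=3.654, a2=4.270, a3=3.580, a4=4.980, a5=3.024, a0=19.508; τ=−ln(0.5671)/19.508=0.029 → t=0.303; u2·a0=0.5006·19.508=9.766; a1+a2=7.924 < 9.766 ≤ a1+…+a3=11.504 → R3 fires; M=8 X=1 E=9 S=6 P=11
Draw 9: a1=4.466, a2=3.843, a3=1.611, a4=4.482, a5=3.024, a0=17.426; τ=−ln(0.8644)/17.426=0.008 → t=0.312; u2·a0=0.2477·17.426=4.316 ≤ a1=4.466 → R1 fires; M=9 X=1 E=9 S=6 P=10
Draw 10: a1=4.060, a2=3.843, a3=1.611, a4=4.482, a5=3.402, a0=17.398; τ=−ln(0.9825)/17.398=0.001 → t=0.313; u2·a0=0.6694·17.398=11.646; a1+…+a3=9.514 < 11.646 ≤ a1+…+a4=13.996 → R4 fires; M=9 X=1 E=10 S=6 P=10
Draw 11: a1=4.060, a2=4.270, a3=1.790, a4=4.980, a5=3.402, a0=18.502; τ=−ln(0.2192)/18.502=0.082 → t=0.395; u2·a0=0.3890·18.502=7.197; a1=4.060 < 7.197 ≤ a1+a2=8.330 → R2 fires; M=9 X=1 E=10 S=6 P=12
Draw 12: a1=4.872, a2=4.270, a3=1.790, a4=4.980, a5=3.402, a0=19.314; τ=−ln(0.7056)/19.314=0.018 → t=0.413; u2·a0=0.6826·19.314=13.184; a1+…+a3=10.932 < 13.184 ≤ a1+…+a4=15.912 → R4 fires; M=9 X=1 E=11 S=6 P=12
Draw 13: a1=4.872, a2=4.697, a3=1.969, a4=5.478, a5=3.402, a0=20.418; τ=−ln(0.0457)/20.418=0.151 → t=0.564; u2·a0=0.2133·20.418=4.355 ≤ a1=4.872 → R1 fires; M=10 X=1 E=11 S=6 P=11
Draw 14: a1=4.466, a2=4.697, a3=1.969, a4=5.478, a5=3.780, a0=20.390; τ=−ln(0.4480)/20.390=0.039 → t=0.603 > T=0.58: stop.
Read off M at T=0.58: 10

M at T = 10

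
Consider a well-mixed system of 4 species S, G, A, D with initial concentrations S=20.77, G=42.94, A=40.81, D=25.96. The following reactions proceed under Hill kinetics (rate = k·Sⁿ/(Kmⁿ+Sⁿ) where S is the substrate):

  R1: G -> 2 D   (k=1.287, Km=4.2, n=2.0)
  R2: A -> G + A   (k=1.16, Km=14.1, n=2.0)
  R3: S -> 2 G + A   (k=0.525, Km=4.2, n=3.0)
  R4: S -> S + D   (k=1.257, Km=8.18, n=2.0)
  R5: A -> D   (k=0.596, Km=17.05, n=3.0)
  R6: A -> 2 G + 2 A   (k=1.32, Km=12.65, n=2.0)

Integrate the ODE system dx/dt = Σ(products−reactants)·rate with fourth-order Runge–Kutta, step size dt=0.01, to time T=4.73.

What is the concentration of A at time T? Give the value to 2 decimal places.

RK4 with dt=0.01: 473 steps to T=4.73. Trajectory (selected grid times):
t=0.00: S=20.77 G=42.94 A=40.81 D=25.96
t=0.53: S=20.49 G=44.64 A=41.43 D=28.18
t=1.05: S=20.22 G=46.32 A=42.04 D=30.36
t=1.58: S=19.95 G=48.03 A=42.66 D=32.58
t=2.10: S=19.68 G=49.72 A=43.27 D=34.76
t=2.63: S=19.40 G=51.44 A=43.89 D=36.98
t=3.15: S=19.13 G=53.13 A=44.51 D=39.16
t=3.68: S=18.86 G=54.86 A=45.13 D=41.38
t=4.20: S=18.59 G=56.56 A=45.74 D=43.55
t=4.73: S=18.31 G=58.29 A=46.37 D=45.77
Read off A at T=4.73: 46.37

A at T = 46.37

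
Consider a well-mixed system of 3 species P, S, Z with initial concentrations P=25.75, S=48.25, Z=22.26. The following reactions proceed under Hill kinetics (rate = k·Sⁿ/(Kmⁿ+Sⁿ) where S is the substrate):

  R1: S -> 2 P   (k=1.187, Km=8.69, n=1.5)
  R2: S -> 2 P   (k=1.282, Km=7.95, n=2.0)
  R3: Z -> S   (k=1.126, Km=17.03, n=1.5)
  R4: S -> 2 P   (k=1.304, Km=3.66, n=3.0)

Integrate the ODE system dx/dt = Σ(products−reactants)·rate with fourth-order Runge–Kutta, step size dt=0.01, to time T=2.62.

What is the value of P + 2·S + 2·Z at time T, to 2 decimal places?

Value at T = 166.77

Check how each reaction changes W = P + 2·S + 2·Z (weight of products minus weight of reactants):
R1: S -> 2 P: (1·2) − (2·1) = 2 − 2 = 0
R2: S -> 2 P: (1·2) − (2·1) = 2 − 2 = 0
R3: Z -> S: (2·1) − (2·1) = 2 − 2 = 0
R4: S -> 2 P: (1·2) − (2·1) = 2 − 2 = 0
Every reaction leaves W unchanged, so W is conserved and no simulation is needed: W(T) = W(0) = 25.75 + 2·48.25 + 2·22.26 = 166.77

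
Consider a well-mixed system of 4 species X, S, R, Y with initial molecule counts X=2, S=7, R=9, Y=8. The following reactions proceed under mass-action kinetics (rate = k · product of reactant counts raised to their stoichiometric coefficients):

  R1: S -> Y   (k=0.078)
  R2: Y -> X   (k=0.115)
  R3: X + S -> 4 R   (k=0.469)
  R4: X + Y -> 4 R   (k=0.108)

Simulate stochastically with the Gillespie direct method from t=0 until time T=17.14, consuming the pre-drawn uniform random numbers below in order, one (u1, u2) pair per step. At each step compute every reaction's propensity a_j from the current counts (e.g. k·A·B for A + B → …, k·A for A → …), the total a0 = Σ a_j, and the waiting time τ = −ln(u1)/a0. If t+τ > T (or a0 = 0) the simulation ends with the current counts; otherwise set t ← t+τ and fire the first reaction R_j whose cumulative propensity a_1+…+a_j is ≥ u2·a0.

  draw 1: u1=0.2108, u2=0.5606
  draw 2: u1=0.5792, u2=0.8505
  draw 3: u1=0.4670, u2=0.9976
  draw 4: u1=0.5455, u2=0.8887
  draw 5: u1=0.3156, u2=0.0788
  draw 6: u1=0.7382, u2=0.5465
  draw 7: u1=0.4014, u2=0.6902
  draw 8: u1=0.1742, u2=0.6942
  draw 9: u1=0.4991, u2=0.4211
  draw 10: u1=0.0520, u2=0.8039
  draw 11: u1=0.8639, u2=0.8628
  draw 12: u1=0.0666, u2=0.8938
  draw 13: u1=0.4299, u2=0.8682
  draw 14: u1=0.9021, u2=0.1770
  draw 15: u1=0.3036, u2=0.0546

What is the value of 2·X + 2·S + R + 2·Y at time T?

Check how each reaction changes W = 2·X + 2·S + R + 2·Y (weight of products minus weight of reactants):
R1: S -> Y: (2·1) − (2·1) = 2 − 2 = 0
R2: Y -> X: (2·1) − (2·1) = 2 − 2 = 0
R3: X + S -> 4 R: (1·4) − (2·1 + 2·1) = 4 − 4 = 0
R4: X + Y -> 4 R: (1·4) − (2·1 + 2·1) = 4 − 4 = 0
Every reaction leaves W unchanged, so W is conserved and no simulation is needed: W(T) = W(0) = 2·2 + 2·7 + 9 + 2·8 = 43

Value at T = 43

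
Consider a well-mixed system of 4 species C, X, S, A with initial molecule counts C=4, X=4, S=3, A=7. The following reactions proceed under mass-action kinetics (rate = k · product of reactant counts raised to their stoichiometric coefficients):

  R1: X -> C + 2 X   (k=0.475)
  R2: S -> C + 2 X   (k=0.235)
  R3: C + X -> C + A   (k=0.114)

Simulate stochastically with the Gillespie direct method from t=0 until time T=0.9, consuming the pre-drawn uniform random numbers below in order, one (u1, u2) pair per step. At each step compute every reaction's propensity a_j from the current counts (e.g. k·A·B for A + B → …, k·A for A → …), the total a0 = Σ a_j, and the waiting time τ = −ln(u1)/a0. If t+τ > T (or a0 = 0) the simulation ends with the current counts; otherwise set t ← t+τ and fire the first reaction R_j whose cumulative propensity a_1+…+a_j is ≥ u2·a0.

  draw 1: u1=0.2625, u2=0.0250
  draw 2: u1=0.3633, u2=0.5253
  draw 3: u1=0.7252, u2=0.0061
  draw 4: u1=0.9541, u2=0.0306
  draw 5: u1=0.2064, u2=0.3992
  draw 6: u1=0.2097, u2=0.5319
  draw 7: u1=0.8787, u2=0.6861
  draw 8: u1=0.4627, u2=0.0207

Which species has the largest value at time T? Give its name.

Dominant species at T: A

t=0.000: C=4 X=4 S=3 A=7
Draw 1: a1=1.900, a2=0.705, a3=1.824, a0=4.429; τ=−ln(0.2625)/4.429=0.302 → t=0.302; u2·a0=0.0250·4.429=0.111 ≤ a1=1.900 → R1 fires; C=5 X=5 S=3 A=7
Draw 2: a1=2.375, a2=0.705, a3=2.850, a0=5.930; τ=−ln(0.3633)/5.930=0.171 → t=0.473; u2·a0=0.5253·5.930=3.115; a1+a2=3.080 < 3.115 ≤ a1+…+a3=5.930 → R3 fires; C=5 X=4 S=3 A=8
Draw 3: a1=1.900, a2=0.705, a3=2.280, a0=4.885; τ=−ln(0.7252)/4.885=0.066 → t=0.539; u2·a0=0.0061·4.885=0.030 ≤ a1=1.900 → R1 fires; C=6 X=5 S=3 A=8
Draw 4: a1=2.375, a2=0.705, a3=3.420, a0=6.500; τ=−ln(0.9541)/6.500=0.007 → t=0.546; u2·a0=0.0306·6.500=0.199 ≤ a1=2.375 → R1 fires; C=7 X=6 S=3 A=8
Draw 5: a1=2.850, a2=0.705, a3=4.788, a0=8.343; τ=−ln(0.2064)/8.343=0.189 → t=0.735; u2·a0=0.3992·8.343=3.331; a1=2.850 < 3.331 ≤ a1+a2=3.555 → R2 fires; C=8 X=8 S=2 A=8
Draw 6: a1=3.800, a2=0.470, a3=7.296, a0=11.566; τ=−ln(0.2097)/11.566=0.135 → t=0.870; u2·a0=0.5319·11.566=6.152; a1+a2=4.270 < 6.152 ≤ a1+…+a3=11.566 → R3 fires; C=8 X=7 S=2 A=9
Draw 7: a1=3.325, a2=0.470, a3=6.384, a0=10.179; τ=−ln(0.8787)/10.179=0.013 → t=0.883; u2·a0=0.6861·10.179=6.984; a1+a2=3.795 < 6.984 ≤ a1+…+a3=10.179 → R3 fires; C=8 X=6 S=2 A=10
Draw 8: a1=2.850, a2=0.470, a3=5.472, a0=8.792; τ=−ln(0.4627)/8.792=0.088 → t=0.970 > T=0.9: stop.
At T=0.9: C=8 X=6 S=2 A=10; the largest is A.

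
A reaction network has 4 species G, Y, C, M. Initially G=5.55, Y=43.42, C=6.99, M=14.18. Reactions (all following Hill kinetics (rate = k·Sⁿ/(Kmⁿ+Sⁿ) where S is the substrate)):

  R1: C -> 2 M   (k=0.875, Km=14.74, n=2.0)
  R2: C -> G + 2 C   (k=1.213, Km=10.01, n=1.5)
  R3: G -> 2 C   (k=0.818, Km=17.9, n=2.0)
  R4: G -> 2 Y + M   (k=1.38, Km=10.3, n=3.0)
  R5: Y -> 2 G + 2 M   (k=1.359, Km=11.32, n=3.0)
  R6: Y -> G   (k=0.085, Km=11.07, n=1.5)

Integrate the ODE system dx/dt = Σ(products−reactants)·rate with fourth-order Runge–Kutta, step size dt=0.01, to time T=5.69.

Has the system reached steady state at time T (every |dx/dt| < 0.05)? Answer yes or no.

Steady state at T: no

RK4 with dt=0.01: 569 steps to T=5.69. Trajectory (selected grid times):
t=0.00: G=5.55 Y=43.42 C=6.99 M=14.18
t=0.63: G=7.33 Y=42.88 C=7.29 M=16.24
t=1.26: G=8.98 Y=42.57 C=7.66 M=18.44
t=1.90: G=10.53 Y=42.48 C=8.09 M=20.80
t=2.53: G=11.95 Y=42.57 C=8.58 M=23.24
t=3.16: G=13.29 Y=42.81 C=9.12 M=25.78
t=3.79: G=14.57 Y=43.16 C=9.72 M=28.40
t=4.43: G=15.83 Y=43.61 C=10.37 M=31.13
t=5.06: G=17.03 Y=44.11 C=11.05 M=33.89
t=5.69: G=18.20 Y=44.67 C=11.77 M=36.72
Rates at T: R1=0.3406, R2=0.6797, R3=0.4158, R4=1.1682, R5=1.3372, R6=0.0757
dx/dt at T (Σ net stoichiometry × rate): G=+1.8459, Y=+0.9235, C=+1.1707, M=+4.5239
Largest |dx/dt| is |+4.5239| (M) ≥ 0.05 → not steady.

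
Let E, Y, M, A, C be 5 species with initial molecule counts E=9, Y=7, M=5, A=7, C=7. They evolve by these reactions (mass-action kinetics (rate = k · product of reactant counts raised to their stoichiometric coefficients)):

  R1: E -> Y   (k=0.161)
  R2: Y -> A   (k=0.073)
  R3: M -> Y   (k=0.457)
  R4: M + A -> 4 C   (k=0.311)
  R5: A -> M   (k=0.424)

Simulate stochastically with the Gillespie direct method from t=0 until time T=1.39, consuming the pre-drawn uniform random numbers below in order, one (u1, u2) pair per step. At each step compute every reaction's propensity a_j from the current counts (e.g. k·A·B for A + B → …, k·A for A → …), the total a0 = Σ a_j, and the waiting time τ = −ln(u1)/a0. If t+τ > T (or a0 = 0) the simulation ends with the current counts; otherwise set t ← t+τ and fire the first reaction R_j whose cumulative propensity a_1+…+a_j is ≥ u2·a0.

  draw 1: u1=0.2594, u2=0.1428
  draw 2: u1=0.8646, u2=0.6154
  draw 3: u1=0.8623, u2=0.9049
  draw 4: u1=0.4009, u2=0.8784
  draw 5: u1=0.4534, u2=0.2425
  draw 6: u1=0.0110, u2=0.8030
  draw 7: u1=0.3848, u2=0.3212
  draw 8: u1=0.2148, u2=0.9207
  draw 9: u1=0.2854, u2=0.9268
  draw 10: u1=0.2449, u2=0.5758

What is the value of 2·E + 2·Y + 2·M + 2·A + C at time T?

Value at T = 63

Check how each reaction changes W = 2·E + 2·Y + 2·M + 2·A + C (weight of products minus weight of reactants):
R1: E -> Y: (2·1) − (2·1) = 2 − 2 = 0
R2: Y -> A: (2·1) − (2·1) = 2 − 2 = 0
R3: M -> Y: (2·1) − (2·1) = 2 − 2 = 0
R4: M + A -> 4 C: (1·4) − (2·1 + 2·1) = 4 − 4 = 0
R5: A -> M: (2·1) − (2·1) = 2 − 2 = 0
Every reaction leaves W unchanged, so W is conserved and no simulation is needed: W(T) = W(0) = 2·9 + 2·7 + 2·5 + 2·7 + 7 = 63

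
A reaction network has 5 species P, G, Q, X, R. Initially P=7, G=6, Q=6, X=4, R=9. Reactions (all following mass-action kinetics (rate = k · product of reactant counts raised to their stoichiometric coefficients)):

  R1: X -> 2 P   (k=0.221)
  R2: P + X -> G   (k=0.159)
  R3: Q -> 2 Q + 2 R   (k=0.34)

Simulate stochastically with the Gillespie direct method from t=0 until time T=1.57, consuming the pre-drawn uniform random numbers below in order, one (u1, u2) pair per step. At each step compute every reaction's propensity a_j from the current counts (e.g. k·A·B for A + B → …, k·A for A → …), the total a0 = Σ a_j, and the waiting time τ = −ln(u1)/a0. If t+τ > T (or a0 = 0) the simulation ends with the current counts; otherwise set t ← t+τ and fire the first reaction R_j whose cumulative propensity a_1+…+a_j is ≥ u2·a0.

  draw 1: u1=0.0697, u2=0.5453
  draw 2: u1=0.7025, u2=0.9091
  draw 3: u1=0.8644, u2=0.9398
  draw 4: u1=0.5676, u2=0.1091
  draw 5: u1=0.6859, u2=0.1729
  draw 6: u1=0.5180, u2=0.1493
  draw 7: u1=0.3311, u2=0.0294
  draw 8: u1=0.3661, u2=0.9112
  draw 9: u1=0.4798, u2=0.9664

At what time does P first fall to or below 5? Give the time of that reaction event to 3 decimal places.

t=0.000: P=7 G=6 Q=6 X=4 R=9
Draw 1: a1=0.884, a2=4.452, a3=2.040, a0=7.376; τ=−ln(0.0697)/7.376=0.361 → t=0.361; u2·a0=0.5453·7.376=4.022; a1=0.884 < 4.022 ≤ a1+a2=5.336 → R2 fires; P=6 G=7 Q=6 X=3 R=9
Draw 2: a1=0.663, a2=2.862, a3=2.040, a0=5.565; τ=−ln(0.7025)/5.565=0.063 → t=0.425; u2·a0=0.9091·5.565=5.059; a1+a2=3.525 < 5.059 ≤ a1+…+a3=5.565 → R3 fires; P=6 G=7 Q=7 X=3 R=11
Draw 3: a1=0.663, a2=2.862, a3=2.380, a0=5.905; τ=−ln(0.8644)/5.905=0.025 → t=0.449; u2·a0=0.9398·5.905=5.550; a1+a2=3.525 < 5.550 ≤ a1+…+a3=5.905 → R3 fires; P=6 G=7 Q=8 X=3 R=13
Draw 4: a1=0.663, a2=2.862, a3=2.720, a0=6.245; τ=−ln(0.5676)/6.245=0.091 → t=0.540; u2·a0=0.1091·6.245=0.681; a1=0.663 < 0.681 ≤ a1+a2=3.525 → R2 fires; P=5 G=8 Q=8 X=2 R=13
Draw 5: a1=0.442, a2=1.590, a3=2.720, a0=4.752; τ=−ln(0.6859)/4.752=0.079 → t=0.619; u2·a0=0.1729·4.752=0.822; a1=0.442 < 0.822 ≤ a1+a2=2.032 → R2 fires; P=4 G=9 Q=8 X=1 R=13
Draw 6: a1=0.221, a2=0.636, a3=2.720, a0=3.577; τ=−ln(0.5180)/3.577=0.184 → t=0.803; u2·a0=0.1493·3.577=0.534; a1=0.221 < 0.534 ≤ a1+a2=0.857 → R2 fires; P=3 G=10 Q=8 X=0 R=13
Draw 7: a1=0.000, a2=0.000, a3=2.720, a0=2.720; τ=−ln(0.3311)/2.720=0.406 → t=1.210; u2·a0=0.0294·2.720=0.080; a1+a2=0.000 < 0.080 ≤ a1+…+a3=2.720 → R3 fires; P=3 G=10 Q=9 X=0 R=15
Draw 8: a1=0.000, a2=0.000, a3=3.060, a0=3.060; τ=−ln(0.3661)/3.060=0.328 → t=1.538; u2·a0=0.9112·3.060=2.788; a1+a2=0.000 < 2.788 ≤ a1+…+a3=3.060 → R3 fires; P=3 G=10 Q=10 X=0 R=17
Draw 9: a1=0.000, a2=0.000, a3=3.400, a0=3.400; τ=−ln(0.4798)/3.400=0.216 → t=1.754 > T=1.57: stop.
P first becomes ≤ 5 when it reaches 5 at the event at t=0.540.

Threshold first reached at t = 0.540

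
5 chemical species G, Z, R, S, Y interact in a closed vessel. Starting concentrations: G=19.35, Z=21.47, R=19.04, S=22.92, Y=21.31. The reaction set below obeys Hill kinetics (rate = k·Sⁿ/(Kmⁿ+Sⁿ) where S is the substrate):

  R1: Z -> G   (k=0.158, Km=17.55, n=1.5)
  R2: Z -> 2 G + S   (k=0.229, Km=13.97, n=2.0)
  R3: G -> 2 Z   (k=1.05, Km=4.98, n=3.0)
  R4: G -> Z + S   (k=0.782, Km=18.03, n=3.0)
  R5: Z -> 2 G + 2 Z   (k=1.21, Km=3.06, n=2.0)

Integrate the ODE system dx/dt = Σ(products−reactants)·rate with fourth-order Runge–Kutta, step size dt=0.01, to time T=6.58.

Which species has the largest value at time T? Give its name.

RK4 with dt=0.01: 658 steps to T=6.58. Trajectory (selected grid times):
t=0.00: G=19.35 Z=21.47 R=19.04 S=22.92 Y=21.31
t=0.73: G=20.32 Z=23.98 R=19.04 S=23.37 Y=21.31
t=1.46: G=21.28 Z=26.51 R=19.04 S=23.84 Y=21.31
t=2.19: G=22.25 Z=29.05 R=19.04 S=24.34 Y=21.31
t=2.92: G=23.22 Z=31.61 R=19.04 S=24.86 Y=21.31
t=3.66: G=24.19 Z=34.21 R=19.04 S=25.40 Y=21.31
t=4.39: G=25.15 Z=36.78 R=19.04 S=25.96 Y=21.31
t=5.12: G=26.10 Z=39.37 R=19.04 S=26.53 Y=21.31
t=5.85: G=27.05 Z=41.97 R=19.04 S=27.11 Y=21.31
t=6.58: G=28.00 Z=44.57 R=19.04 S=27.71 Y=21.31
At T=6.58: G=28.00 Z=44.57 R=19.04 S=27.71 Y=21.31; the largest is Z.

Dominant species at T: Z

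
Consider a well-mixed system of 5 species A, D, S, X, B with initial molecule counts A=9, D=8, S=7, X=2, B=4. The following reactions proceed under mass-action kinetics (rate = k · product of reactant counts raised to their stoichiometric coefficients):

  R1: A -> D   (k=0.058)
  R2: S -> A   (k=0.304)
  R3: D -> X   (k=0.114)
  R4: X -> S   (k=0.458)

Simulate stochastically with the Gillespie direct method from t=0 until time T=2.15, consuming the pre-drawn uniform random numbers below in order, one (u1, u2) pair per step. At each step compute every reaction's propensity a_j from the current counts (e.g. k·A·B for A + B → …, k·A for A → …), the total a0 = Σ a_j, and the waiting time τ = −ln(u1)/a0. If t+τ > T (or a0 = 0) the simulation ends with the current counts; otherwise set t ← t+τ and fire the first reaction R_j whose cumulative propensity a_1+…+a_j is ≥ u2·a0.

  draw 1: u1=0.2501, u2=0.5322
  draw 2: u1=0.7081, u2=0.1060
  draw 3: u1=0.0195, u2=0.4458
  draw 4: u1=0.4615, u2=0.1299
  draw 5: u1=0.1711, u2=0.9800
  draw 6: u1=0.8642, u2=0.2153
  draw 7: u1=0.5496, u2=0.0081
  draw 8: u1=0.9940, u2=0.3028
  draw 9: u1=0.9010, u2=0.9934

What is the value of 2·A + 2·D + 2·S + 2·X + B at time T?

Check how each reaction changes W = 2·A + 2·D + 2·S + 2·X + B (weight of products minus weight of reactants):
R1: A -> D: (2·1) − (2·1) = 2 − 2 = 0
R2: S -> A: (2·1) − (2·1) = 2 − 2 = 0
R3: D -> X: (2·1) − (2·1) = 2 − 2 = 0
R4: X -> S: (2·1) − (2·1) = 2 − 2 = 0
Every reaction leaves W unchanged, so W is conserved and no simulation is needed: W(T) = W(0) = 2·9 + 2·8 + 2·7 + 2·2 + 4 = 56

Value at T = 56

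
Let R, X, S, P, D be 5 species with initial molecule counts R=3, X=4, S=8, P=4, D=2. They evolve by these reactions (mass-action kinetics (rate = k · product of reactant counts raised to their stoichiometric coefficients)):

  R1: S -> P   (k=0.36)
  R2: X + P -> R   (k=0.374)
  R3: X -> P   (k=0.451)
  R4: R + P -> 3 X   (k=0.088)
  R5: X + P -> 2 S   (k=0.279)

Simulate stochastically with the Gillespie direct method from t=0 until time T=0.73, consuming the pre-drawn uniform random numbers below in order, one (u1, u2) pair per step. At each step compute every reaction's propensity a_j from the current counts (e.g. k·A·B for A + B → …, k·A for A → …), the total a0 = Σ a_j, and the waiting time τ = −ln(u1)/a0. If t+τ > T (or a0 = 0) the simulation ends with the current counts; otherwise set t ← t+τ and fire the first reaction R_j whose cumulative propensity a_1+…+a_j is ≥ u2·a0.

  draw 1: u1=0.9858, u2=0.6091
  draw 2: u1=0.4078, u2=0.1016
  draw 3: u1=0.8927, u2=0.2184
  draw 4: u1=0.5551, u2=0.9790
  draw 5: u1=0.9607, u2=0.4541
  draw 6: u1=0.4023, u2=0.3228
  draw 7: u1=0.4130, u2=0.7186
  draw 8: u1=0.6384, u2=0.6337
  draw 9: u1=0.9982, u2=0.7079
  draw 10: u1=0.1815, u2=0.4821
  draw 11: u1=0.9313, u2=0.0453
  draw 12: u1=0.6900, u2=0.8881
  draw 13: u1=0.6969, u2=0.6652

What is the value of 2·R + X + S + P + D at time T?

Check how each reaction changes W = 2·R + X + S + P + D (weight of products minus weight of reactants):
R1: S -> P: (1·1) − (1·1) = 1 − 1 = 0
R2: X + P -> R: (2·1) − (1·1 + 1·1) = 2 − 2 = 0
R3: X -> P: (1·1) − (1·1) = 1 − 1 = 0
R4: R + P -> 3 X: (1·3) − (2·1 + 1·1) = 3 − 3 = 0
R5: X + P -> 2 S: (1·2) − (1·1 + 1·1) = 2 − 2 = 0
Every reaction leaves W unchanged, so W is conserved and no simulation is needed: W(T) = W(0) = 2·3 + 4 + 8 + 4 + 2 = 24

Value at T = 24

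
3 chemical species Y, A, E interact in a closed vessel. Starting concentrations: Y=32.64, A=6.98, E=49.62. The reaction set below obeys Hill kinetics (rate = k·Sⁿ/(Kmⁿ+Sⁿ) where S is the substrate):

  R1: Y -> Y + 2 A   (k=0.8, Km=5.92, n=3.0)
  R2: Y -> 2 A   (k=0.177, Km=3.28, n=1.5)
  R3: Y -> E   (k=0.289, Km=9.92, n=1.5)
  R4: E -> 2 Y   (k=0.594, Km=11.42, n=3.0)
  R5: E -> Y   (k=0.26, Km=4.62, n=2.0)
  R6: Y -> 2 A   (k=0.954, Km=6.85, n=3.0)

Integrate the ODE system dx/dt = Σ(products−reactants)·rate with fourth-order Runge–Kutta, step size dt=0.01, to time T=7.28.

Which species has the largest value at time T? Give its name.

Dominant species at T: E

RK4 with dt=0.01: 728 steps to T=7.28. Trajectory (selected grid times):
t=0.00: Y=32.64 A=6.98 E=49.62
t=0.81: Y=32.69 A=10.08 E=49.14
t=1.62: Y=32.75 A=13.18 E=48.65
t=2.43: Y=32.80 A=16.27 E=48.17
t=3.24: Y=32.85 A=19.37 E=47.69
t=4.04: Y=32.90 A=22.43 E=47.21
t=4.85: Y=32.96 A=25.53 E=46.73
t=5.66: Y=33.01 A=28.63 E=46.25
t=6.47: Y=33.06 A=31.73 E=45.77
t=7.28: Y=33.11 A=34.82 E=45.29
At T=7.28: Y=33.11 A=34.82 E=45.29; the largest is E.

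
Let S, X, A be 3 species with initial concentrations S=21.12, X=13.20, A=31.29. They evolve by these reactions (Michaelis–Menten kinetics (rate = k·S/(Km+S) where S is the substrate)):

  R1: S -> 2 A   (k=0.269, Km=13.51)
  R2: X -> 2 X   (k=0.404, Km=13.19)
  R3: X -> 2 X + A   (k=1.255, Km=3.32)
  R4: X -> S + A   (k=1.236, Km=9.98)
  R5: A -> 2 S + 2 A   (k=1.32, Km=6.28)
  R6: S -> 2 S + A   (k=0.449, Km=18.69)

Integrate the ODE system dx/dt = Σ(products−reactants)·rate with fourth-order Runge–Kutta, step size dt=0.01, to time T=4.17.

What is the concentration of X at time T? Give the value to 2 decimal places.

RK4 with dt=0.01: 417 steps to T=4.17. Trajectory (selected grid times):
t=0.00: S=21.12 X=13.20 A=31.29
t=0.46: S=22.50 X=13.43 A=32.85
t=0.93: S=23.91 X=13.67 A=34.46
t=1.39: S=25.31 X=13.90 A=36.04
t=1.85: S=26.72 X=14.13 A=37.64
t=2.32: S=28.17 X=14.36 A=39.29
t=2.78: S=29.60 X=14.59 A=40.92
t=3.24: S=31.03 X=14.82 A=42.55
t=3.71: S=32.51 X=15.06 A=44.24
t=4.17: S=33.96 X=15.29 A=45.90
Read off X at T=4.17: 15.29

X at T = 15.29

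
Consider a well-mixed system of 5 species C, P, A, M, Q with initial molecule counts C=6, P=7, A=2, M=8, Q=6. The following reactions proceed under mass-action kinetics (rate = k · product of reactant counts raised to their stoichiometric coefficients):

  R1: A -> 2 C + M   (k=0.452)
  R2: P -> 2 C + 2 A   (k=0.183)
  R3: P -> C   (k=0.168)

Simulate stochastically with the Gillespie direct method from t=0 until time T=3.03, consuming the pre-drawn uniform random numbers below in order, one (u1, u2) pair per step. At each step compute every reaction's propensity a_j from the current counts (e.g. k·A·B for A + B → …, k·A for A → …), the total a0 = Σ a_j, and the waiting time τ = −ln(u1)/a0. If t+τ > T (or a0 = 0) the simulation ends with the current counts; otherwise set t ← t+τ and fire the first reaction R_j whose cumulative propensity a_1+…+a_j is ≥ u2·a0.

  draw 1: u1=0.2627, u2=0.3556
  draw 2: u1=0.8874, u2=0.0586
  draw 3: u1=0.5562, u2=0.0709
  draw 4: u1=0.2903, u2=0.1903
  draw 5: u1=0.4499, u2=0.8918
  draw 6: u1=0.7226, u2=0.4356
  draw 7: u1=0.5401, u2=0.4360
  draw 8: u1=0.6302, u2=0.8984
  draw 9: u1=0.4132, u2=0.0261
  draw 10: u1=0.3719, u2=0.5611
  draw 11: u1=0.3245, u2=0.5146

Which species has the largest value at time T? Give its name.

Dominant species at T: C

t=0.000: C=6 P=7 A=2 M=8 Q=6
Draw 1: a1=0.904, a2=1.281, a3=1.176, a0=3.361; τ=−ln(0.2627)/3.361=0.398 → t=0.398; u2·a0=0.3556·3.361=1.195; a1=0.904 < 1.195 ≤ a1+a2=2.185 → R2 fires; C=8 P=6 A=4 M=8 Q=6
Draw 2: a1=1.808, a2=1.098, a3=1.008, a0=3.914; τ=−ln(0.8874)/3.914=0.031 → t=0.428; u2·a0=0.0586·3.914=0.229 ≤ a1=1.808 → R1 fires; C=10 P=6 A=3 M=9 Q=6
Draw 3: a1=1.356, a2=1.098, a3=1.008, a0=3.462; τ=−ln(0.5562)/3.462=0.169 → t=0.598; u2·a0=0.0709·3.462=0.245 ≤ a1=1.356 → R1 fires; C=12 P=6 A=2 M=10 Q=6
Draw 4: a1=0.904, a2=1.098, a3=1.008, a0=3.010; τ=−ln(0.2903)/3.010=0.411 → t=1.009; u2·a0=0.1903·3.010=0.573 ≤ a1=0.904 → R1 fires; C=14 P=6 A=1 M=11 Q=6
Draw 5: a1=0.452, a2=1.098, a3=1.008, a0=2.558; τ=−ln(0.4499)/2.558=0.312 → t=1.321; u2·a0=0.8918·2.558=2.281; a1+a2=1.550 < 2.281 ≤ a1+…+a3=2.558 → R3 fires; C=15 P=5 A=1 M=11 Q=6
Draw 6: a1=0.452, a2=0.915, a3=0.840, a0=2.207; τ=−ln(0.7226)/2.207=0.147 → t=1.468; u2·a0=0.4356·2.207=0.961; a1=0.452 < 0.961 ≤ a1+a2=1.367 → R2 fires; C=17 P=4 A=3 M=11 Q=6
Draw 7: a1=1.356, a2=0.732, a3=0.672, a0=2.760; τ=−ln(0.5401)/2.760=0.223 → t=1.691; u2·a0=0.4360·2.760=1.203 ≤ a1=1.356 → R1 fires; C=19 P=4 A=2 M=12 Q=6
Draw 8: a1=0.904, a2=0.732, a3=0.672, a0=2.308; τ=−ln(0.6302)/2.308=0.200 → t=1.891; u2·a0=0.8984·2.308=2.074; a1+a2=1.636 < 2.074 ≤ a1+…+a3=2.308 → R3 fires; C=20 P=3 A=2 M=12 Q=6
Draw 9: a1=0.904, a2=0.549, a3=0.504, a0=1.957; τ=−ln(0.4132)/1.957=0.452 → t=2.343; u2·a0=0.0261·1.957=0.051 ≤ a1=0.904 → R1 fires; C=22 P=3 A=1 M=13 Q=6
Draw 10: a1=0.452, a2=0.549, a3=0.504, a0=1.505; τ=−ln(0.3719)/1.505=0.657 → t=3.000; u2·a0=0.5611·1.505=0.844; a1=0.452 < 0.844 ≤ a1+a2=1.001 → R2 fires; C=24 P=2 A=3 M=13 Q=6
Draw 11: a1=1.356, a2=0.366, a3=0.336, a0=2.058; τ=−ln(0.3245)/2.058=0.547 → t=3.547 > T=3.03: stop.
At T=3.03: C=24 P=2 A=3 M=13 Q=6; the largest is C.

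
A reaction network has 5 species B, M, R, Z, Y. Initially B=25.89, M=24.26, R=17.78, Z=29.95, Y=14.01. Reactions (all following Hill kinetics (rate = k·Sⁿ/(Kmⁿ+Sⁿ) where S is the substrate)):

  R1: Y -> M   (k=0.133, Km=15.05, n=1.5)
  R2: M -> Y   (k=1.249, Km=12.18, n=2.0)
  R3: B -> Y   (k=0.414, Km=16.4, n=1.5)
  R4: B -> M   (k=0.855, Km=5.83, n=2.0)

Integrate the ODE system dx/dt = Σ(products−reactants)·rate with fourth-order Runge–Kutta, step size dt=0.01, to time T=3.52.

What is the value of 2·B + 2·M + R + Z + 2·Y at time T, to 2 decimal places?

Value at T = 176.05

Check how each reaction changes W = 2·B + 2·M + R + Z + 2·Y (weight of products minus weight of reactants):
R1: Y -> M: (2·1) − (2·1) = 2 − 2 = 0
R2: M -> Y: (2·1) − (2·1) = 2 − 2 = 0
R3: B -> Y: (2·1) − (2·1) = 2 − 2 = 0
R4: B -> M: (2·1) − (2·1) = 2 − 2 = 0
Every reaction leaves W unchanged, so W is conserved and no simulation is needed: W(T) = W(0) = 2·25.89 + 2·24.26 + 17.78 + 29.95 + 2·14.01 = 176.05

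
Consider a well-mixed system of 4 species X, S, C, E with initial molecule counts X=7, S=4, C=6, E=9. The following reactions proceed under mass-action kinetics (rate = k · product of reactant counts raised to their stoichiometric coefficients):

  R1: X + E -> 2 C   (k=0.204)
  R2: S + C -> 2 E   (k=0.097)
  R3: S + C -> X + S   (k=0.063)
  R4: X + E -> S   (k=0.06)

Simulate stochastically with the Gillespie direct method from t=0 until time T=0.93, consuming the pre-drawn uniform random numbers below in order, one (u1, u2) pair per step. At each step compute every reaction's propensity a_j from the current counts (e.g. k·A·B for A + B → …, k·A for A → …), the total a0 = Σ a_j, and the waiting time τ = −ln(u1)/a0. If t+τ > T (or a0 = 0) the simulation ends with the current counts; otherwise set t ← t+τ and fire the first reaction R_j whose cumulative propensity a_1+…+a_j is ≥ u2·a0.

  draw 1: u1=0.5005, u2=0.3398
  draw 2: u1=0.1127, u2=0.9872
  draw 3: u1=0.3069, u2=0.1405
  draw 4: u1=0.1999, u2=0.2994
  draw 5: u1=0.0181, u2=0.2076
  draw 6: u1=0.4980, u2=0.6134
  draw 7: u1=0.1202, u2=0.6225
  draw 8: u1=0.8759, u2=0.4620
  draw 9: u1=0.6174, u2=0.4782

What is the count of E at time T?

E at T = 10

t=0.000: X=7 S=4 C=6 E=9
Draw 1: a1=12.852, a2=2.328, a3=1.512, a4=3.780, a0=20.472; τ=−ln(0.5005)/20.472=0.034 → t=0.034; u2·a0=0.3398·20.472=6.956 ≤ a1=12.852 → R1 fires; X=6 S=4 C=8 E=8
Draw 2: a1=9.792, a2=3.104, a3=2.016, a4=2.880, a0=17.792; τ=−ln(0.1127)/17.792=0.123 → t=0.157; u2·a0=0.9872·17.792=17.564; a1+…+a3=14.912 < 17.564 ≤ a1+…+a4=17.792 → R4 fires; X=5 S=5 C=8 E=7
Draw 3: a1=7.140, a2=3.880, a3=2.520, a4=2.100, a0=15.640; τ=−ln(0.3069)/15.640=0.076 → t=0.232; u2·a0=0.1405·15.640=2.197 ≤ a1=7.140 → R1 fires; X=4 S=5 C=10 E=6
Draw 4: a1=4.896, a2=4.850, a3=3.150, a4=1.440, a0=14.336; τ=−ln(0.1999)/14.336=0.112 → t=0.344; u2·a0=0.2994·14.336=4.292 ≤ a1=4.896 → R1 fires; X=3 S=5 C=12 E=5
Draw 5: a1=3.060, a2=5.820, a3=3.780, a4=0.900, a0=13.560; τ=−ln(0.0181)/13.560=0.296 → t=0.640; u2·a0=0.2076·13.560=2.815 ≤ a1=3.060 → R1 fires; X=2 S=5 C=14 E=4
Draw 6: a1=1.632, a2=6.790, a3=4.410, a4=0.480, a0=13.312; τ=−ln(0.4980)/13.312=0.052 → t=0.693; u2·a0=0.6134·13.312=8.166; a1=1.632 < 8.166 ≤ a1+a2=8.422 → R2 fires; X=2 S=4 C=13 E=6
Draw 7: a1=2.448, a2=5.044, a3=3.276, a4=0.720, a0=11.488; τ=−ln(0.1202)/11.488=0.184 → t=0.877; u2·a0=0.6225·11.488=7.151; a1=2.448 < 7.151 ≤ a1+a2=7.492 → R2 fires; X=2 S=3 C=12 E=8
Draw 8: a1=3.264, a2=3.492, a3=2.268, a4=0.960, a0=9.984; τ=−ln(0.8759)/9.984=0.013 → t=0.890; u2·a0=0.4620·9.984=4.613; a1=3.264 < 4.613 ≤ a1+a2=6.756 → R2 fires; X=2 S=2 C=11 E=10
Draw 9: a1=4.080, a2=2.134, a3=1.386, a4=1.200, a0=8.800; τ=−ln(0.6174)/8.800=0.055 → t=0.945 > T=0.93: stop.
Read off E at T=0.93: 10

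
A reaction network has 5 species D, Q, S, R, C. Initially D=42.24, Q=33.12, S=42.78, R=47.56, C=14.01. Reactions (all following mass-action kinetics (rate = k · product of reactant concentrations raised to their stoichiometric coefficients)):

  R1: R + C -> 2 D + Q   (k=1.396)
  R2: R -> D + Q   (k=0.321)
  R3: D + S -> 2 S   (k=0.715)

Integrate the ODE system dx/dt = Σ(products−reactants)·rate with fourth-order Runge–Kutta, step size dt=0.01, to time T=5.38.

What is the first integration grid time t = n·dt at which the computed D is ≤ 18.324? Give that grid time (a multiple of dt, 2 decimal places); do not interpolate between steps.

Threshold first reached at t = 0.04

RK4 with dt=0.01: 538 steps to T=5.38. Trajectory (selected grid times):
t=0.00: D=42.24 Q=33.12 S=42.78 R=47.56 C=14.01
t=0.03: D=19.31 Q=44.87 S=88.84 R=35.81 C=2.64
t=0.04: D=11.36 Q=46.01 S=98.94 R=34.67 C=1.62
t=0.60: D=0.10 Q=53.07 S=118.88 R=27.61 C=0.00
t=1.20: D=0.08 Q=57.91 S=123.74 R=22.77 C=0.00
t=1.79: D=0.07 Q=61.84 S=127.68 R=18.84 C=0.00
t=2.39: D=0.05 Q=65.14 S=131.00 R=15.54 C=0.00
t=2.99: D=0.04 Q=67.86 S=133.73 R=12.82 C=0.00
t=3.59: D=0.04 Q=70.11 S=135.98 R=10.57 C=0.00
t=4.18: D=0.03 Q=71.93 S=137.81 R=8.75 C=0.00
t=4.78: D=0.02 Q=73.46 S=139.35 R=7.22 C=0.00
t=5.38: D=0.02 Q=74.73 S=140.62 R=5.95 C=0.00
D(0.03)=19.306 > 18.324 but D(0.04)=11.364 ≤ 18.324, so the first grid time is t=0.04.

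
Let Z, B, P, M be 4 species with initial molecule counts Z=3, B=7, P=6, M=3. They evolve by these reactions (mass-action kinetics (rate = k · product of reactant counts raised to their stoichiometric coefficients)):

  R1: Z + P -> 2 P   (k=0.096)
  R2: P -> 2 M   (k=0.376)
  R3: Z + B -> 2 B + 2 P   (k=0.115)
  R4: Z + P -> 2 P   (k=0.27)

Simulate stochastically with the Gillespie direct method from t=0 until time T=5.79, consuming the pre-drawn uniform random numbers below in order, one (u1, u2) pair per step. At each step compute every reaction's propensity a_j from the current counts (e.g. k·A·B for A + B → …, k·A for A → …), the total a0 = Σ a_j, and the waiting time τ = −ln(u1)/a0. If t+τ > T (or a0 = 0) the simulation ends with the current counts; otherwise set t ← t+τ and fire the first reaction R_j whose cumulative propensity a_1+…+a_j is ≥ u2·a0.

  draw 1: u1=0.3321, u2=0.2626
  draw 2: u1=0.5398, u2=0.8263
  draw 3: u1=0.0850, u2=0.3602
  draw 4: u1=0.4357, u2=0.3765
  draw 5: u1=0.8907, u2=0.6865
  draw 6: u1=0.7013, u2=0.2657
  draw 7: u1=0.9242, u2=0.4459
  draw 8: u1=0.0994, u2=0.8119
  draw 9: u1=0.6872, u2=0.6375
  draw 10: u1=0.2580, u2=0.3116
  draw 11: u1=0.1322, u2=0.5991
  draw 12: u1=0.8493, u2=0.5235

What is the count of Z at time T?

Z at T = 0

t=0.000: Z=3 B=7 P=6 M=3
Draw 1: a1=1.728, a2=2.256, a3=2.415, a4=4.860, a0=11.259; τ=−ln(0.3321)/11.259=0.098 → t=0.098; u2·a0=0.2626·11.259=2.957; a1=1.728 < 2.957 ≤ a1+a2=3.984 → R2 fires; Z=3 B=7 P=5 M=5
Draw 2: a1=1.440, a2=1.880, a3=2.415, a4=4.050, a0=9.785; τ=−ln(0.5398)/9.785=0.063 → t=0.161; u2·a0=0.8263·9.785=8.085; a1+…+a3=5.735 < 8.085 ≤ a1+…+a4=9.785 → R4 fires; Z=2 B=7 P=6 M=5
Draw 3: a1=1.152, a2=2.256, a3=1.610, a4=3.240, a0=8.258; τ=−ln(0.0850)/8.258=0.299 → t=0.459; u2·a0=0.3602·8.258=2.975; a1=1.152 < 2.975 ≤ a1+a2=3.408 → R2 fires; Z=2 B=7 P=5 M=7
Draw 4: a1=0.960, a2=1.880, a3=1.610, a4=2.700, a0=7.150; τ=−ln(0.4357)/7.150=0.116 → t=0.576; u2·a0=0.3765·7.150=2.692; a1=0.960 < 2.692 ≤ a1+a2=2.840 → R2 fires; Z=2 B=7 P=4 M=9
Draw 5: a1=0.768, a2=1.504, a3=1.610, a4=2.160, a0=6.042; τ=−ln(0.8907)/6.042=0.019 → t=0.595; u2·a0=0.6865·6.042=4.148; a1+…+a3=3.882 < 4.148 ≤ a1+…+a4=6.042 → R4 fires; Z=1 B=7 P=5 M=9
Draw 6: a1=0.480, a2=1.880, a3=0.805, a4=1.350, a0=4.515; τ=−ln(0.7013)/4.515=0.079 → t=0.673; u2·a0=0.2657·4.515=1.200; a1=0.480 < 1.200 ≤ a1+a2=2.360 → R2 fires; Z=1 B=7 P=4 M=11
Draw 7: a1=0.384, a2=1.504, a3=0.805, a4=1.080, a0=3.773; τ=−ln(0.9242)/3.773=0.021 → t=0.694; u2·a0=0.4459·3.773=1.682; a1=0.384 < 1.682 ≤ a1+a2=1.888 → R2 fires; Z=1 B=7 P=3 M=13
Draw 8: a1=0.288, a2=1.128, a3=0.805, a4=0.810, a0=3.031; τ=−ln(0.0994)/3.031=0.762 → t=1.456; u2·a0=0.8119·3.031=2.461; a1+…+a3=2.221 < 2.461 ≤ a1+…+a4=3.031 → R4 fires; Z=0 B=7 P=4 M=13
Draw 9: a1=0.000, a2=1.504, a3=0.000, a4=0.000, a0=1.504; τ=−ln(0.6872)/1.504=0.249 → t=1.705; u2·a0=0.6375·1.504=0.959; a1=0.000 < 0.959 ≤ a1+a2=1.504 → R2 fires; Z=0 B=7 P=3 M=15
Draw 10: a1=0.000, a2=1.128, a3=0.000, a4=0.000, a0=1.128; τ=−ln(0.2580)/1.128=1.201 → t=2.906; u2·a0=0.3116·1.128=0.351; a1=0.000 < 0.351 ≤ a1+a2=1.128 → R2 fires; Z=0 B=7 P=2 M=17
Draw 11: a1=0.000, a2=0.752, a3=0.000, a4=0.000, a0=0.752; τ=−ln(0.1322)/0.752=2.691 → t=5.597; u2·a0=0.5991·0.752=0.451; a1=0.000 < 0.451 ≤ a1+a2=0.752 → R2 fires; Z=0 B=7 P=1 M=19
Draw 12: a1=0.000, a2=0.376, a3=0.000, a4=0.000, a0=0.376; τ=−ln(0.8493)/0.376=0.434 → t=6.032 > T=5.79: stop.
Read off Z at T=5.79: 0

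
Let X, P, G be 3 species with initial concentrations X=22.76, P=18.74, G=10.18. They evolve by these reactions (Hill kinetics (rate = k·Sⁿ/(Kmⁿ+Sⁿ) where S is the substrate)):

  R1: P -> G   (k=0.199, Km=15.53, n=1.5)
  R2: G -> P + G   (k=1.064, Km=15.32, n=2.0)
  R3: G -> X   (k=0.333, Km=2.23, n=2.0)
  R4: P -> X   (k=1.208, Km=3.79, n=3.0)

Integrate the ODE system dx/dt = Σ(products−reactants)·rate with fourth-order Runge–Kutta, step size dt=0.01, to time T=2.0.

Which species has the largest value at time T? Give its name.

RK4 with dt=0.01: 200 steps to T=2.0. Trajectory (selected grid times):
t=0.00: X=22.76 P=18.74 G=10.18
t=0.22: X=23.09 P=18.52 G=10.13
t=0.44: X=23.43 P=18.31 G=10.09
t=0.67: X=23.78 P=18.08 G=10.04
t=0.89: X=24.11 P=17.86 G=10.00
t=1.11: X=24.44 P=17.64 G=9.95
t=1.33: X=24.77 P=17.43 G=9.91
t=1.56: X=25.12 P=17.20 G=9.86
t=1.78: X=25.45 P=16.98 G=9.81
t=2.00: X=25.79 P=16.76 G=9.76
At T=2.0: X=25.79 P=16.76 G=9.76; the largest is X.

Dominant species at T: X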